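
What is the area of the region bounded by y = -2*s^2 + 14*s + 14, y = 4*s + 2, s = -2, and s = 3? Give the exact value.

77

The difference (-2*s^2 + 14*s + 14) - (4*s + 2) = -2*s^2 + 10*s + 12 changes sign at s = -1 inside [-2, 3], so split the integral there.
∫[-2,-1] (-2*s^2 + 10*s + 12) ds = -23/3; the area of that piece is 23/3.
∫[-1,3] (-2*s^2 + 10*s + 12) ds = 208/3.
Total area = 23/3 + 208/3 = 77.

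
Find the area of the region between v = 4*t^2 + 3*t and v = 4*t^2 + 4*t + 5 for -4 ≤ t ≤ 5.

On [-4, 5], (4*t^2 + 3*t) - (4*t^2 + 4*t + 5) = -t - 5 is ≤ 0 throughout, so the area is a single integral of |-t - 5|.
∫[-4,5] (-t - 5) dt = -99/2; the area of that piece is 99/2.

99/2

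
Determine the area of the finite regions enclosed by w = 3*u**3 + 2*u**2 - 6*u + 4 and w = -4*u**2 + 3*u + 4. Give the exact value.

Set the curves equal: 3*u**3 + 2*u**2 - 6*u + 4 = -4*u**2 + 3*u + 4, so 3*u**3 + 6*u**2 - 9*u = 0, which factors as 3*u*(u - 1)*(u + 3) = 0. The curves meet at u = -3, 0, 1.
On [-3, 0], w = 3*u**3 + 2*u**2 - 6*u + 4 is on top; that piece has area ∫[-3,0] (3*u**3 + 6*u**2 - 9*u) du = 135/4.
On [0, 1], w = -4*u**2 + 3*u + 4 is on top; that piece has area ∫[0,1] (-(3*u**3 + 6*u**2 - 9*u)) du = 7/4.
Total enclosed area = 135/4 + 7/4 = 71/2.

71/2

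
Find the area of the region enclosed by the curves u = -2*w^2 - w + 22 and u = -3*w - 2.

343/3

Both boundary curves give u as a function of w, so integrate with respect to w. Setting them equal: -2*w^2 + 2*w + 24 = 0, i.e. -2*(w - 4)*(w + 3) = 0, so they meet at w = -3, 4.
For w in [-3, 4], u = -2*w^2 - w + 22 is on the right; area = ∫[-3,4] (-2*w^2 + 2*w + 24) dw = 343/3.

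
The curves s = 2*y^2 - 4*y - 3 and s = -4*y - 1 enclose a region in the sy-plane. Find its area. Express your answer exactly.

Both boundary curves give s as a function of y, so integrate with respect to y. Setting them equal: 2*y^2 - 2 = 0, i.e. 2*(y - 1)*(y + 1) = 0, so they meet at y = -1, 1.
For y in [-1, 1], s = 2*y^2 - 4*y - 3 is on the left; area = ∫[-1,1] (-(2*y^2 - 2)) dy = 8/3.

8/3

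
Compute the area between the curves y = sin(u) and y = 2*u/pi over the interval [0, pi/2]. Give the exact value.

On [0, pi/2], (sin(u)) - (2*u/pi) = -2*u/pi + sin(u) is ≥ 0 throughout, so the area is a single integral of |-2*u/pi + sin(u)|.
∫[0,pi/2] (-2*u/pi + sin(u)) du = 1 - pi/4.

1 - pi/4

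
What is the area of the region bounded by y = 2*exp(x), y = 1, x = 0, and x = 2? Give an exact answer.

-4 + 2*exp(2)

On [0, 2], (2*exp(x)) - (1) = 2*exp(x) - 1 is ≥ 0 throughout, so the area is a single integral of |2*exp(x) - 1|.
∫[0,2] (2*exp(x) - 1) dx = -4 + 2*exp(2).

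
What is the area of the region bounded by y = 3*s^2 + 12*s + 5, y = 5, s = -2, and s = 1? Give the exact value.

The difference (3*s^2 + 12*s + 5) - (5) = 3*s^2 + 12*s changes sign at s = 0 inside [-2, 1], so split the integral there.
∫[-2,0] (3*s^2 + 12*s) ds = -16; the area of that piece is 16.
∫[0,1] (3*s^2 + 12*s) ds = 7.
Total area = 16 + 7 = 23.

23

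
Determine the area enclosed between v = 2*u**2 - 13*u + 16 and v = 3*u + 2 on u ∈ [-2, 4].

108

The difference (2*u**2 - 13*u + 16) - (3*u + 2) = 2*u**2 - 16*u + 14 changes sign at u = 1 inside [-2, 4], so split the integral there.
∫[-2,1] (2*u**2 - 16*u + 14) du = 72.
∫[1,4] (2*u**2 - 16*u + 14) du = -36; the area of that piece is 36.
Total area = 72 + 36 = 108.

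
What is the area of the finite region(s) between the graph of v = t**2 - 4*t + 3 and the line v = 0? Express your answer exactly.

4/3

The curve meets the t-axis where t**2 - 4*t + 3 = 0, i.e. (t - 3)*(t - 1) = 0, at t = 1, 3.
On [1, 3] the curve lies below the axis; ∫[1,3] (t**2 - 4*t + 3) dt = -4/3, giving area 4/3.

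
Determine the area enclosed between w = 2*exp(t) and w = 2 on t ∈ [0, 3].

-8 + 2*exp(3)

On [0, 3], (2*exp(t)) - (2) = 2*exp(t) - 2 is ≥ 0 throughout, so the area is a single integral of |2*exp(t) - 2|.
∫[0,3] (2*exp(t) - 2) dt = -8 + 2*exp(3).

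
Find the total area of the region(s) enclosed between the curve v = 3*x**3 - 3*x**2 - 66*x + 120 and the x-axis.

The curve meets the x-axis where 3*x**3 - 3*x**2 - 66*x + 120 = 0, i.e. 3*(x - 4)*(x - 2)*(x + 5) = 0, at x = -5, 2, 4.
On [-5, 2] the curve lies above the axis; ∫[-5,2] (3*x**3 - 3*x**2 - 66*x + 120) dx = 3773/4, giving area 3773/4.
On [2, 4] the curve lies below the axis; ∫[2,4] (3*x**3 - 3*x**2 - 66*x + 120) dx = -32, giving area 32.
Total area = 3773/4 + 32 = 3901/4.

3901/4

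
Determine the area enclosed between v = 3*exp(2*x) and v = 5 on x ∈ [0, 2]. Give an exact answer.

The difference (3*exp(2*x)) - (5) = 3*exp(2*x) - 5 changes sign at x = -log(3)/2 + log(5)/2 inside [0, 2], so split the integral there.
∫[0,-log(3)/2 + log(5)/2] (3*exp(2*x) - 5) dx = log(9*sqrt(15)/125) + 1; the area of that piece is -1 + log(25*sqrt(15)/27).
∫[-log(3)/2 + log(5)/2,2] (3*exp(2*x) - 5) dx = -25/2 - 5*log(3)/2 + 5*log(5)/2 + 3*exp(4)/2.
Total area = (-1 + log(25*sqrt(15)/27)) + (-25/2 - 5*log(3)/2 + 5*log(5)/2 + 3*exp(4)/2) = -27/2 - 11*log(3)/2 + log(15)/2 + 9*log(5)/2 + 3*exp(4)/2.

-27/2 - 11*log(3)/2 + log(15)/2 + 9*log(5)/2 + 3*exp(4)/2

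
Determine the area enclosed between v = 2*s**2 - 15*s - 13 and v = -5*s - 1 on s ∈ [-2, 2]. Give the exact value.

158/3

The difference (2*s**2 - 15*s - 13) - (-5*s - 1) = 2*s**2 - 10*s - 12 changes sign at s = -1 inside [-2, 2], so split the integral there.
∫[-2,-1] (2*s**2 - 10*s - 12) ds = 23/3.
∫[-1,2] (2*s**2 - 10*s - 12) ds = -45; the area of that piece is 45.
Total area = 23/3 + 45 = 158/3.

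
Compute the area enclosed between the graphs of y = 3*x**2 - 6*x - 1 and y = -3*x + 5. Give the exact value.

Set the curves equal: 3*x**2 - 6*x - 1 = -3*x + 5, so 3*x**2 - 3*x - 6 = 0, which factors as 3*(x - 2)*(x + 1) = 0. The curves meet at x = -1, 2.
On [-1, 2], y = -3*x + 5 is on top; that piece has area ∫[-1,2] (-(3*x**2 - 3*x - 6)) dx = 27/2.

27/2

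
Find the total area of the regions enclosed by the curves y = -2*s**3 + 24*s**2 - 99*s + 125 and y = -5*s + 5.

Set the curves equal: -2*s**3 + 24*s**2 - 99*s + 125 = -5*s + 5, so -2*s**3 + 24*s**2 - 94*s + 120 = 0, which factors as -2*(s - 5)*(s - 4)*(s - 3) = 0. The curves meet at s = 3, 4, 5.
On [3, 4], y = -5*s + 5 is on top; that piece has area ∫[3,4] (-(-2*s**3 + 24*s**2 - 94*s + 120)) ds = 1/2.
On [4, 5], y = -2*s**3 + 24*s**2 - 99*s + 125 is on top; that piece has area ∫[4,5] (-2*s**3 + 24*s**2 - 94*s + 120) ds = 1/2.
Total enclosed area = 1/2 + 1/2 = 1.

1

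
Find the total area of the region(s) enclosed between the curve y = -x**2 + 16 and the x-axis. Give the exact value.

256/3

The curve meets the x-axis where -x**2 + 16 = 0, i.e. -(x - 4)*(x + 4) = 0, at x = -4, 4.
On [-4, 4] the curve lies above the axis; ∫[-4,4] (-x**2 + 16) dx = 256/3, giving area 256/3.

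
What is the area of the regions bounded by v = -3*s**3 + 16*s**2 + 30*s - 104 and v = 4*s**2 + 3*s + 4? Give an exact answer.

Set the curves equal: -3*s**3 + 16*s**2 + 30*s - 104 = 4*s**2 + 3*s + 4, so -3*s**3 + 12*s**2 + 27*s - 108 = 0, which factors as -3*(s - 4)*(s - 3)*(s + 3) = 0. The curves meet at s = -3, 3, 4.
On [-3, 3], v = 4*s**2 + 3*s + 4 is on top; that piece has area ∫[-3,3] (-(-3*s**3 + 12*s**2 + 27*s - 108)) ds = 432.
On [3, 4], v = -3*s**3 + 16*s**2 + 30*s - 104 is on top; that piece has area ∫[3,4] (-3*s**3 + 12*s**2 + 27*s - 108) ds = 13/4.
Total enclosed area = 432 + 13/4 = 1741/4.

1741/4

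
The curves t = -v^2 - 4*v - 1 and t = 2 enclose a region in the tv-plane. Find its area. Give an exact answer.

Both boundary curves give t as a function of v, so integrate with respect to v. Setting them equal: -v^2 - 4*v - 3 = 0, i.e. -(v + 1)*(v + 3) = 0, so they meet at v = -3, -1.
For v in [-3, -1], t = -v^2 - 4*v - 1 is on the right; area = ∫[-3,-1] (-v^2 - 4*v - 3) dv = 4/3.

4/3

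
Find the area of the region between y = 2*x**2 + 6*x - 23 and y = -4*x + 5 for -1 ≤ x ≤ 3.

The difference (2*x**2 + 6*x - 23) - (-4*x + 5) = 2*x**2 + 10*x - 28 changes sign at x = 2 inside [-1, 3], so split the integral there.
∫[-1,2] (2*x**2 + 10*x - 28) dx = -63; the area of that piece is 63.
∫[2,3] (2*x**2 + 10*x - 28) dx = 29/3.
Total area = 63 + 29/3 = 218/3.

218/3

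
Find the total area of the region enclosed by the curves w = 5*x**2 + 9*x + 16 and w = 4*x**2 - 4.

1/6

Set the curves equal: 5*x**2 + 9*x + 16 = 4*x**2 - 4, so x**2 + 9*x + 20 = 0, which factors as (x + 4)*(x + 5) = 0. The curves meet at x = -5, -4.
On [-5, -4], w = 4*x**2 - 4 is on top; that piece has area ∫[-5,-4] (-(x**2 + 9*x + 20)) dx = 1/6.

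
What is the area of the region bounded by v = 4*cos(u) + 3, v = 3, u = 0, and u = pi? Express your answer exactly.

The difference (4*cos(u) + 3) - (3) = 4*cos(u) changes sign at u = pi/2 inside [0, pi], so split the integral there.
∫[0,pi/2] (4*cos(u)) du = 4.
∫[pi/2,pi] (4*cos(u)) du = -4; the area of that piece is 4.
Total area = 4 + 4 = 8.

8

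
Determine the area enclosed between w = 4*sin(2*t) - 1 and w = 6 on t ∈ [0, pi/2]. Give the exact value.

On [0, pi/2], (4*sin(2*t) - 1) - (6) = 4*sin(2*t) - 7 is ≤ 0 throughout, so the area is a single integral of |4*sin(2*t) - 7|.
∫[0,pi/2] (4*sin(2*t) - 7) dt = 4 - 7*pi/2; the area of that piece is -4 + 7*pi/2.

-4 + 7*pi/2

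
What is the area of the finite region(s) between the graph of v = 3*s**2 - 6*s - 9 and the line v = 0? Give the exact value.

32

The curve meets the s-axis where 3*s**2 - 6*s - 9 = 0, i.e. 3*(s - 3)*(s + 1) = 0, at s = -1, 3.
On [-1, 3] the curve lies below the axis; ∫[-1,3] (3*s**2 - 6*s - 9) ds = -32, giving area 32.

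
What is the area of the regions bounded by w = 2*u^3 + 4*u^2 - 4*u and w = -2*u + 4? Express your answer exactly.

Set the curves equal: 2*u^3 + 4*u^2 - 4*u = -2*u + 4, so 2*u^3 + 4*u^2 - 2*u - 4 = 0, which factors as 2*(u - 1)*(u + 1)*(u + 2) = 0. The curves meet at u = -2, -1, 1.
On [-2, -1], w = 2*u^3 + 4*u^2 - 4*u is on top; that piece has area ∫[-2,-1] (2*u^3 + 4*u^2 - 2*u - 4) du = 5/6.
On [-1, 1], w = -2*u + 4 is on top; that piece has area ∫[-1,1] (-(2*u^3 + 4*u^2 - 2*u - 4)) du = 16/3.
Total enclosed area = 5/6 + 16/3 = 37/6.

37/6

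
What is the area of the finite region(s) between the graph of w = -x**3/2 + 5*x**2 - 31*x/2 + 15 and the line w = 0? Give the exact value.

37/24

The curve meets the x-axis where -x**3/2 + 5*x**2 - 31*x/2 + 15 = 0, i.e. -(x - 5)*(x - 3)*(x - 2)/2 = 0, at x = 2, 3, 5.
On [2, 3] the curve lies below the axis; ∫[2,3] (-x**3/2 + 5*x**2 - 31*x/2 + 15) dx = -5/24, giving area 5/24.
On [3, 5] the curve lies above the axis; ∫[3,5] (-x**3/2 + 5*x**2 - 31*x/2 + 15) dx = 4/3, giving area 4/3.
Total area = 5/24 + 4/3 = 37/24.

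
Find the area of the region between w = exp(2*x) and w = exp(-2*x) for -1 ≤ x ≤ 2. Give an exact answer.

-2 + exp(-4)/2 + exp(-2)/2 + exp(2)/2 + exp(4)/2

The difference (exp(2*x)) - (exp(-2*x)) = exp(2*x) - exp(-2*x) changes sign at x = 0 inside [-1, 2], so split the integral there.
∫[-1,0] (exp(2*x) - exp(-2*x)) dx = -exp(2)/2 - exp(-2)/2 + 1; the area of that piece is -1 + exp(-2)/2 + exp(2)/2.
∫[0,2] (exp(2*x) - exp(-2*x)) dx = -1 + exp(-4)/2 + exp(4)/2.
Total area = (-1 + exp(-2)/2 + exp(2)/2) + (-1 + exp(-4)/2 + exp(4)/2) = -2 + exp(-4)/2 + exp(-2)/2 + exp(2)/2 + exp(4)/2.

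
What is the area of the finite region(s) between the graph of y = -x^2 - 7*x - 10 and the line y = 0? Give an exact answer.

The curve meets the x-axis where -x^2 - 7*x - 10 = 0, i.e. -(x + 2)*(x + 5) = 0, at x = -5, -2.
On [-5, -2] the curve lies above the axis; ∫[-5,-2] (-x^2 - 7*x - 10) dx = 9/2, giving area 9/2.

9/2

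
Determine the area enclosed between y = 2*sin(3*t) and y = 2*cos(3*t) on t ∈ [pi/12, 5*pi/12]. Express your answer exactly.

4*sqrt(2)/3

On [pi/12, 5*pi/12], (2*sin(3*t)) - (2*cos(3*t)) = 2*sin(3*t) - 2*cos(3*t) is ≥ 0 throughout, so the area is a single integral of |2*sin(3*t) - 2*cos(3*t)|.
∫[pi/12,5*pi/12] (2*sin(3*t) - 2*cos(3*t)) dt = 4*sqrt(2)/3.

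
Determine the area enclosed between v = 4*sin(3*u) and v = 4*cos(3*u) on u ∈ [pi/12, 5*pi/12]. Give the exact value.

8*sqrt(2)/3

On [pi/12, 5*pi/12], (4*sin(3*u)) - (4*cos(3*u)) = 4*sin(3*u) - 4*cos(3*u) is ≥ 0 throughout, so the area is a single integral of |4*sin(3*u) - 4*cos(3*u)|.
∫[pi/12,5*pi/12] (4*sin(3*u) - 4*cos(3*u)) du = 8*sqrt(2)/3.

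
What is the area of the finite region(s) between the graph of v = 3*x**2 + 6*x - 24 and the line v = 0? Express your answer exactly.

108

The curve meets the x-axis where 3*x**2 + 6*x - 24 = 0, i.e. 3*(x - 2)*(x + 4) = 0, at x = -4, 2.
On [-4, 2] the curve lies below the axis; ∫[-4,2] (3*x**2 + 6*x - 24) dx = -108, giving area 108.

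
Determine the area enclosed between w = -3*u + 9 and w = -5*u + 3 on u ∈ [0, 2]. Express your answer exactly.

On [0, 2], (-3*u + 9) - (-5*u + 3) = 2*u + 6 is ≥ 0 throughout, so the area is a single integral of |2*u + 6|.
∫[0,2] (2*u + 6) du = 16.

16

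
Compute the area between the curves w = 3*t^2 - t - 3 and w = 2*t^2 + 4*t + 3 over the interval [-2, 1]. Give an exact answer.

The difference (3*t^2 - t - 3) - (2*t^2 + 4*t + 3) = t^2 - 5*t - 6 changes sign at t = -1 inside [-2, 1], so split the integral there.
∫[-2,-1] (t^2 - 5*t - 6) dt = 23/6.
∫[-1,1] (t^2 - 5*t - 6) dt = -34/3; the area of that piece is 34/3.
Total area = 23/6 + 34/3 = 91/6.

91/6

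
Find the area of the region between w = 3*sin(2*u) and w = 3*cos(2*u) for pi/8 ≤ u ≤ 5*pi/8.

3*sqrt(2)

On [pi/8, 5*pi/8], (3*sin(2*u)) - (3*cos(2*u)) = 3*sin(2*u) - 3*cos(2*u) is ≥ 0 throughout, so the area is a single integral of |3*sin(2*u) - 3*cos(2*u)|.
∫[pi/8,5*pi/8] (3*sin(2*u) - 3*cos(2*u)) du = 3*sqrt(2).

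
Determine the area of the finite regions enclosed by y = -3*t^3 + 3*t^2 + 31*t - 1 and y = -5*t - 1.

937/4

Set the curves equal: -3*t^3 + 3*t^2 + 31*t - 1 = -5*t - 1, so -3*t^3 + 3*t^2 + 36*t = 0, which factors as -3*t*(t - 4)*(t + 3) = 0. The curves meet at t = -3, 0, 4.
On [-3, 0], y = -5*t - 1 is on top; that piece has area ∫[-3,0] (-(-3*t^3 + 3*t^2 + 36*t)) dt = 297/4.
On [0, 4], y = -3*t^3 + 3*t^2 + 31*t - 1 is on top; that piece has area ∫[0,4] (-3*t^3 + 3*t^2 + 36*t) dt = 160.
Total enclosed area = 297/4 + 160 = 937/4.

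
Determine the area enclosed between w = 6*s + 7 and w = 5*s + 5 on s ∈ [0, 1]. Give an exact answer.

On [0, 1], (6*s + 7) - (5*s + 5) = s + 2 is ≥ 0 throughout, so the area is a single integral of |s + 2|.
∫[0,1] (s + 2) ds = 5/2.

5/2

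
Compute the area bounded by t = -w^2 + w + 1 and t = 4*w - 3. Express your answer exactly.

Both boundary curves give t as a function of w, so integrate with respect to w. Setting them equal: -w^2 - 3*w + 4 = 0, i.e. -(w - 1)*(w + 4) = 0, so they meet at w = -4, 1.
For w in [-4, 1], t = -w^2 + w + 1 is on the right; area = ∫[-4,1] (-w^2 - 3*w + 4) dw = 125/6.

125/6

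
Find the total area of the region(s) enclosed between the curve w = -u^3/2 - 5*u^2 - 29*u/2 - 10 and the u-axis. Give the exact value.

71/12

The curve meets the u-axis where -u^3/2 - 5*u^2 - 29*u/2 - 10 = 0, i.e. -(u + 1)*(u + 4)*(u + 5)/2 = 0, at u = -5, -4, -1.
On [-5, -4] the curve lies below the axis; ∫[-5,-4] (-u^3/2 - 5*u^2 - 29*u/2 - 10) du = -7/24, giving area 7/24.
On [-4, -1] the curve lies above the axis; ∫[-4,-1] (-u^3/2 - 5*u^2 - 29*u/2 - 10) du = 45/8, giving area 45/8.
Total area = 7/24 + 45/8 = 71/12.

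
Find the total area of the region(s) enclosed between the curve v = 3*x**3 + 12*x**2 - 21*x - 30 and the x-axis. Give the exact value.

937/4

The curve meets the x-axis where 3*x**3 + 12*x**2 - 21*x - 30 = 0, i.e. 3*(x - 2)*(x + 1)*(x + 5) = 0, at x = -5, -1, 2.
On [-5, -1] the curve lies above the axis; ∫[-5,-1] (3*x**3 + 12*x**2 - 21*x - 30) dx = 160, giving area 160.
On [-1, 2] the curve lies below the axis; ∫[-1,2] (3*x**3 + 12*x**2 - 21*x - 30) dx = -297/4, giving area 297/4.
Total area = 160 + 297/4 = 937/4.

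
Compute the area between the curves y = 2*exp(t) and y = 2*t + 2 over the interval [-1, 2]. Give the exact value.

On [-1, 2], (2*exp(t)) - (2*t + 2) = -2*t + 2*exp(t) - 2 is ≥ 0 throughout, so the area is a single integral of |-2*t + 2*exp(t) - 2|.
∫[-1,2] (-2*t + 2*exp(t) - 2) dt = -9 - 2*exp(-1) + 2*exp(2).

-9 - 2*exp(-1) + 2*exp(2)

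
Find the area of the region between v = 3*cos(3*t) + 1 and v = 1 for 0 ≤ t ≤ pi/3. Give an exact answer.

The difference (3*cos(3*t) + 1) - (1) = 3*cos(3*t) changes sign at t = pi/6 inside [0, pi/3], so split the integral there.
∫[0,pi/6] (3*cos(3*t)) dt = 1.
∫[pi/6,pi/3] (3*cos(3*t)) dt = -1; the area of that piece is 1.
Total area = 1 + 1 = 2.

2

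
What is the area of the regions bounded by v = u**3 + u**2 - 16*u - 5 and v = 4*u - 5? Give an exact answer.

Set the curves equal: u**3 + u**2 - 16*u - 5 = 4*u - 5, so u**3 + u**2 - 20*u = 0, which factors as u*(u - 4)*(u + 5) = 0. The curves meet at u = -5, 0, 4.
On [-5, 0], v = u**3 + u**2 - 16*u - 5 is on top; that piece has area ∫[-5,0] (u**3 + u**2 - 20*u) du = 1625/12.
On [0, 4], v = 4*u - 5 is on top; that piece has area ∫[0,4] (-(u**3 + u**2 - 20*u)) du = 224/3.
Total enclosed area = 1625/12 + 224/3 = 2521/12.

2521/12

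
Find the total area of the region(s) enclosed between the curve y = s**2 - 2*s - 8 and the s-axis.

The curve meets the s-axis where s**2 - 2*s - 8 = 0, i.e. (s - 4)*(s + 2) = 0, at s = -2, 4.
On [-2, 4] the curve lies below the axis; ∫[-2,4] (s**2 - 2*s - 8) ds = -36, giving area 36.

36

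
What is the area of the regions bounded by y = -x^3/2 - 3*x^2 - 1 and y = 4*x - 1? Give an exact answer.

4

Set the curves equal: -x^3/2 - 3*x^2 - 1 = 4*x - 1, so -x^3/2 - 3*x^2 - 4*x = 0, which factors as -x*(x + 2)*(x + 4)/2 = 0. The curves meet at x = -4, -2, 0.
On [-4, -2], y = 4*x - 1 is on top; that piece has area ∫[-4,-2] (-(-x^3/2 - 3*x^2 - 4*x)) dx = 2.
On [-2, 0], y = -x^3/2 - 3*x^2 - 1 is on top; that piece has area ∫[-2,0] (-x^3/2 - 3*x^2 - 4*x) dx = 2.
Total enclosed area = 2 + 2 = 4.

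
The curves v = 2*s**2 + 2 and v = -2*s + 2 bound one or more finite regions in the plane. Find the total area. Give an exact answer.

Set the curves equal: 2*s**2 + 2 = -2*s + 2, so 2*s**2 + 2*s = 0, which factors as 2*s*(s + 1) = 0. The curves meet at s = -1, 0.
On [-1, 0], v = -2*s + 2 is on top; that piece has area ∫[-1,0] (-(2*s**2 + 2*s)) ds = 1/3.

1/3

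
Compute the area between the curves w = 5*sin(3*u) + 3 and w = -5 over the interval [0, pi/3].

10/3 + 8*pi/3

On [0, pi/3], (5*sin(3*u) + 3) - (-5) = 5*sin(3*u) + 8 is ≥ 0 throughout, so the area is a single integral of |5*sin(3*u) + 8|.
∫[0,pi/3] (5*sin(3*u) + 8) du = 10/3 + 8*pi/3.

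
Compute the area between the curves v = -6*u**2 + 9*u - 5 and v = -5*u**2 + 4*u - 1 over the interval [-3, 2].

The difference (-6*u**2 + 9*u - 5) - (-5*u**2 + 4*u - 1) = -u**2 + 5*u - 4 changes sign at u = 1 inside [-3, 2], so split the integral there.
∫[-3,1] (-u**2 + 5*u - 4) du = -136/3; the area of that piece is 136/3.
∫[1,2] (-u**2 + 5*u - 4) du = 7/6.
Total area = 136/3 + 7/6 = 93/2.

93/2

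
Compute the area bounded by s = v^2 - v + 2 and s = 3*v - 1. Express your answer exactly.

4/3

Both boundary curves give s as a function of v, so integrate with respect to v. Setting them equal: v^2 - 4*v + 3 = 0, i.e. (v - 3)*(v - 1) = 0, so they meet at v = 1, 3.
For v in [1, 3], s = v^2 - v + 2 is on the left; area = ∫[1,3] (-(v^2 - 4*v + 3)) dv = 4/3.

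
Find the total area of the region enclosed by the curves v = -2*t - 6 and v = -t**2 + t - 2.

Set the curves equal: -2*t - 6 = -t**2 + t - 2, so t**2 - 3*t - 4 = 0, which factors as (t - 4)*(t + 1) = 0. The curves meet at t = -1, 4.
On [-1, 4], v = -t**2 + t - 2 is on top; that piece has area ∫[-1,4] (-(t**2 - 3*t - 4)) dt = 125/6.

125/6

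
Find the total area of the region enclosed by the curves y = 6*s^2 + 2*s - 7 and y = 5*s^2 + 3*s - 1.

125/6

Set the curves equal: 6*s^2 + 2*s - 7 = 5*s^2 + 3*s - 1, so s^2 - s - 6 = 0, which factors as (s - 3)*(s + 2) = 0. The curves meet at s = -2, 3.
On [-2, 3], y = 5*s^2 + 3*s - 1 is on top; that piece has area ∫[-2,3] (-(s^2 - s - 6)) ds = 125/6.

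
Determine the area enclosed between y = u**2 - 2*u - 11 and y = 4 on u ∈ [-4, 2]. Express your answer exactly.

188/3

The difference (u**2 - 2*u - 11) - (4) = u**2 - 2*u - 15 changes sign at u = -3 inside [-4, 2], so split the integral there.
∫[-4,-3] (u**2 - 2*u - 15) du = 13/3.
∫[-3,2] (u**2 - 2*u - 15) du = -175/3; the area of that piece is 175/3.
Total area = 13/3 + 175/3 = 188/3.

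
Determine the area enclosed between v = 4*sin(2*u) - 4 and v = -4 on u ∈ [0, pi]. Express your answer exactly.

The difference (4*sin(2*u) - 4) - (-4) = 4*sin(2*u) changes sign at u = pi/2 inside [0, pi], so split the integral there.
∫[0,pi/2] (4*sin(2*u)) du = 4.
∫[pi/2,pi] (4*sin(2*u)) du = -4; the area of that piece is 4.
Total area = 4 + 4 = 8.

8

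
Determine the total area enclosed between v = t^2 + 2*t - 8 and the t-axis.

36

The curve meets the t-axis where t^2 + 2*t - 8 = 0, i.e. (t - 2)*(t + 4) = 0, at t = -4, 2.
On [-4, 2] the curve lies below the axis; ∫[-4,2] (t^2 + 2*t - 8) dt = -36, giving area 36.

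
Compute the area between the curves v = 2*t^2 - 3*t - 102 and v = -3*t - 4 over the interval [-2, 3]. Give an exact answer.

On [-2, 3], (2*t^2 - 3*t - 102) - (-3*t - 4) = 2*t^2 - 98 is ≤ 0 throughout, so the area is a single integral of |2*t^2 - 98|.
∫[-2,3] (2*t^2 - 98) dt = -1400/3; the area of that piece is 1400/3.

1400/3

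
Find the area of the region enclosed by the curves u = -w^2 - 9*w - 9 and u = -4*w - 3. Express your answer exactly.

1/6

Both boundary curves give u as a function of w, so integrate with respect to w. Setting them equal: -w^2 - 5*w - 6 = 0, i.e. -(w + 2)*(w + 3) = 0, so they meet at w = -3, -2.
For w in [-3, -2], u = -w^2 - 9*w - 9 is on the right; area = ∫[-3,-2] (-w^2 - 5*w - 6) dw = 1/6.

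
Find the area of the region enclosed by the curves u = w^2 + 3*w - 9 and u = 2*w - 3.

125/6

Both boundary curves give u as a function of w, so integrate with respect to w. Setting them equal: w^2 + w - 6 = 0, i.e. (w - 2)*(w + 3) = 0, so they meet at w = -3, 2.
For w in [-3, 2], u = w^2 + 3*w - 9 is on the left; area = ∫[-3,2] (-(w^2 + w - 6)) dw = 125/6.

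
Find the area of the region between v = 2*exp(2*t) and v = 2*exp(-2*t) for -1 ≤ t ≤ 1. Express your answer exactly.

The difference (2*exp(2*t)) - (2*exp(-2*t)) = 2*exp(2*t) - 2*exp(-2*t) changes sign at t = 0 inside [-1, 1], so split the integral there.
∫[-1,0] (2*exp(2*t) - 2*exp(-2*t)) dt = -exp(2) - exp(-2) + 2; the area of that piece is -2 + exp(-2) + exp(2).
∫[0,1] (2*exp(2*t) - 2*exp(-2*t)) dt = -2 + exp(-2) + exp(2).
Total area = (-2 + exp(-2) + exp(2)) + (-2 + exp(-2) + exp(2)) = -4 + 2*exp(-2) + 2*exp(2).

-4 + 2*exp(-2) + 2*exp(2)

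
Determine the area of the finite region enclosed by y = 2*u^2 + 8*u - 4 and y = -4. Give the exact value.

64/3

Set the curves equal: 2*u^2 + 8*u - 4 = -4, so 2*u^2 + 8*u = 0, which factors as 2*u*(u + 4) = 0. The curves meet at u = -4, 0.
On [-4, 0], y = -4 is on top; that piece has area ∫[-4,0] (-(2*u^2 + 8*u)) du = 64/3.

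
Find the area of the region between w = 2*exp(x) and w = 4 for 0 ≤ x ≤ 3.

The difference (2*exp(x)) - (4) = 2*exp(x) - 4 changes sign at x = log(2) inside [0, 3], so split the integral there.
∫[0,log(2)] (2*exp(x) - 4) dx = 2 - log(16); the area of that piece is -2 + log(16).
∫[log(2),3] (2*exp(x) - 4) dx = -16 + 4*log(2) + 2*exp(3).
Total area = (-2 + log(16)) + (-16 + 4*log(2) + 2*exp(3)) = -18 + 8*log(2) + 2*exp(3).

-18 + 8*log(2) + 2*exp(3)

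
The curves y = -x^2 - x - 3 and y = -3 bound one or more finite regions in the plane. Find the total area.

Set the curves equal: -x^2 - x - 3 = -3, so -x^2 - x = 0, which factors as -x*(x + 1) = 0. The curves meet at x = -1, 0.
On [-1, 0], y = -x^2 - x - 3 is on top; that piece has area ∫[-1,0] (-x^2 - x) dx = 1/6.

1/6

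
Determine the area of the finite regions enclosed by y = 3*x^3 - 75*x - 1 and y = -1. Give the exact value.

Set the curves equal: 3*x^3 - 75*x - 1 = -1, so 3*x^3 - 75*x = 0, which factors as 3*x*(x - 5)*(x + 5) = 0. The curves meet at x = -5, 0, 5.
On [-5, 0], y = 3*x^3 - 75*x - 1 is on top; that piece has area ∫[-5,0] (3*x^3 - 75*x) dx = 1875/4.
On [0, 5], y = -1 is on top; that piece has area ∫[0,5] (-(3*x^3 - 75*x)) dx = 1875/4.
Total enclosed area = 1875/4 + 1875/4 = 1875/2.

1875/2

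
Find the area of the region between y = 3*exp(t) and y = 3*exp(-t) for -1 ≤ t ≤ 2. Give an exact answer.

The difference (3*exp(t)) - (3*exp(-t)) = 3*exp(t) - 3*exp(-t) changes sign at t = 0 inside [-1, 2], so split the integral there.
∫[-1,0] (3*exp(t) - 3*exp(-t)) dt = -3*exp(1) - 3*exp(-1) + 6; the area of that piece is -6 + 3*exp(-1) + 3*exp(1).
∫[0,2] (3*exp(t) - 3*exp(-t)) dt = -6 + 3*exp(-2) + 3*exp(2).
Total area = (-6 + 3*exp(-1) + 3*exp(1)) + (-6 + 3*exp(-2) + 3*exp(2)) = -12 + 3*exp(-2) + 3*exp(-1) + 3*exp(1) + 3*exp(2).

-12 + 3*exp(-2) + 3*exp(-1) + 3*exp(1) + 3*exp(2)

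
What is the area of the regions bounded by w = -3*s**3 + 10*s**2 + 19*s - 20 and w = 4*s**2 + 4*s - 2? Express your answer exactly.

Set the curves equal: -3*s**3 + 10*s**2 + 19*s - 20 = 4*s**2 + 4*s - 2, so -3*s**3 + 6*s**2 + 15*s - 18 = 0, which factors as -3*(s - 3)*(s - 1)*(s + 2) = 0. The curves meet at s = -2, 1, 3.
On [-2, 1], w = 4*s**2 + 4*s - 2 is on top; that piece has area ∫[-2,1] (-(-3*s**3 + 6*s**2 + 15*s - 18)) ds = 189/4.
On [1, 3], w = -3*s**3 + 10*s**2 + 19*s - 20 is on top; that piece has area ∫[1,3] (-3*s**3 + 6*s**2 + 15*s - 18) ds = 16.
Total enclosed area = 189/4 + 16 = 253/4.

253/4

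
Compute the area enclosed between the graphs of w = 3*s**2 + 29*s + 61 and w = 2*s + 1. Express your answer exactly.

Set the curves equal: 3*s**2 + 29*s + 61 = 2*s + 1, so 3*s**2 + 27*s + 60 = 0, which factors as 3*(s + 4)*(s + 5) = 0. The curves meet at s = -5, -4.
On [-5, -4], w = 2*s + 1 is on top; that piece has area ∫[-5,-4] (-(3*s**2 + 27*s + 60)) ds = 1/2.

1/2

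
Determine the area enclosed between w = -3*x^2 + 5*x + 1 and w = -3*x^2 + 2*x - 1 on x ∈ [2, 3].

On [2, 3], (-3*x^2 + 5*x + 1) - (-3*x^2 + 2*x - 1) = 3*x + 2 is ≥ 0 throughout, so the area is a single integral of |3*x + 2|.
∫[2,3] (3*x + 2) dx = 19/2.

19/2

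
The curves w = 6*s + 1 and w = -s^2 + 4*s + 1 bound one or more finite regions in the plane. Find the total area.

Set the curves equal: 6*s + 1 = -s^2 + 4*s + 1, so s^2 + 2*s = 0, which factors as s*(s + 2) = 0. The curves meet at s = -2, 0.
On [-2, 0], w = -s^2 + 4*s + 1 is on top; that piece has area ∫[-2,0] (-(s^2 + 2*s)) ds = 4/3.

4/3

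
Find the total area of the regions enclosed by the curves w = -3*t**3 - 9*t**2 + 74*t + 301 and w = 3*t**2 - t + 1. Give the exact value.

4019/2

Set the curves equal: -3*t**3 - 9*t**2 + 74*t + 301 = 3*t**2 - t + 1, so -3*t**3 - 12*t**2 + 75*t + 300 = 0, which factors as -3*(t - 5)*(t + 4)*(t + 5) = 0. The curves meet at t = -5, -4, 5.
On [-5, -4], w = 3*t**2 - t + 1 is on top; that piece has area ∫[-5,-4] (-(-3*t**3 - 12*t**2 + 75*t + 300)) dt = 19/4.
On [-4, 5], w = -3*t**3 - 9*t**2 + 74*t + 301 is on top; that piece has area ∫[-4,5] (-3*t**3 - 12*t**2 + 75*t + 300) dt = 8019/4.
Total enclosed area = 19/4 + 8019/4 = 4019/2.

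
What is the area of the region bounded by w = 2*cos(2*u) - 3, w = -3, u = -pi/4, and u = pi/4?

2

On [-pi/4, pi/4], (2*cos(2*u) - 3) - (-3) = 2*cos(2*u) is ≥ 0 throughout, so the area is a single integral of |2*cos(2*u)|.
∫[-pi/4,pi/4] (2*cos(2*u)) du = 2.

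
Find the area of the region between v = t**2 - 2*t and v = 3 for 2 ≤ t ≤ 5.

The difference (t**2 - 2*t) - (3) = t**2 - 2*t - 3 changes sign at t = 3 inside [2, 5], so split the integral there.
∫[2,3] (t**2 - 2*t - 3) dt = -5/3; the area of that piece is 5/3.
∫[3,5] (t**2 - 2*t - 3) dt = 32/3.
Total area = 5/3 + 32/3 = 37/3.

37/3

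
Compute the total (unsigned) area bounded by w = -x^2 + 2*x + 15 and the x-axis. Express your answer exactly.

The curve meets the x-axis where -x^2 + 2*x + 15 = 0, i.e. -(x - 5)*(x + 3) = 0, at x = -3, 5.
On [-3, 5] the curve lies above the axis; ∫[-3,5] (-x^2 + 2*x + 15) dx = 256/3, giving area 256/3.

256/3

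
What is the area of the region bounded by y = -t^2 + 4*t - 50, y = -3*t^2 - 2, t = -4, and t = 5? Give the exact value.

928/3

The difference (-t^2 + 4*t - 50) - (-3*t^2 - 2) = 2*t^2 + 4*t - 48 changes sign at t = 4 inside [-4, 5], so split the integral there.
∫[-4,4] (2*t^2 + 4*t - 48) dt = -896/3; the area of that piece is 896/3.
∫[4,5] (2*t^2 + 4*t - 48) dt = 32/3.
Total area = 896/3 + 32/3 = 928/3.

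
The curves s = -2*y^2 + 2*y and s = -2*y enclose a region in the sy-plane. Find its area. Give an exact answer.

Both boundary curves give s as a function of y, so integrate with respect to y. Setting them equal: -2*y^2 + 4*y = 0, i.e. -2*y*(y - 2) = 0, so they meet at y = 0, 2.
For y in [0, 2], s = -2*y^2 + 2*y is on the right; area = ∫[0,2] (-2*y^2 + 4*y) dy = 8/3.

8/3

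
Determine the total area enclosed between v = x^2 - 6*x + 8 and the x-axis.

4/3

The curve meets the x-axis where x^2 - 6*x + 8 = 0, i.e. (x - 4)*(x - 2) = 0, at x = 2, 4.
On [2, 4] the curve lies below the axis; ∫[2,4] (x^2 - 6*x + 8) dx = -4/3, giving area 4/3.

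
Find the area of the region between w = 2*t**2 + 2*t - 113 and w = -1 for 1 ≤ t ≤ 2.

On [1, 2], (2*t**2 + 2*t - 113) - (-1) = 2*t**2 + 2*t - 112 is ≤ 0 throughout, so the area is a single integral of |2*t**2 + 2*t - 112|.
∫[1,2] (2*t**2 + 2*t - 112) dt = -313/3; the area of that piece is 313/3.

313/3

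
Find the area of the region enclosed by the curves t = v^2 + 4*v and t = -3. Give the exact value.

4/3

Both boundary curves give t as a function of v, so integrate with respect to v. Setting them equal: v^2 + 4*v + 3 = 0, i.e. (v + 1)*(v + 3) = 0, so they meet at v = -3, -1.
For v in [-3, -1], t = v^2 + 4*v is on the left; area = ∫[-3,-1] (-(v^2 + 4*v + 3)) dv = 4/3.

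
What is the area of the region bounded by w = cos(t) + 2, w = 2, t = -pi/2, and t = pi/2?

On [-pi/2, pi/2], (cos(t) + 2) - (2) = cos(t) is ≥ 0 throughout, so the area is a single integral of |cos(t)|.
∫[-pi/2,pi/2] (cos(t)) dt = 2.

2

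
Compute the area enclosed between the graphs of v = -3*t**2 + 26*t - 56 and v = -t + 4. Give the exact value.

Set the curves equal: -3*t**2 + 26*t - 56 = -t + 4, so -3*t**2 + 27*t - 60 = 0, which factors as -3*(t - 5)*(t - 4) = 0. The curves meet at t = 4, 5.
On [4, 5], v = -3*t**2 + 26*t - 56 is on top; that piece has area ∫[4,5] (-3*t**2 + 27*t - 60) dt = 1/2.

1/2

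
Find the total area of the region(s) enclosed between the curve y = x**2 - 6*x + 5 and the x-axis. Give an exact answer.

The curve meets the x-axis where x**2 - 6*x + 5 = 0, i.e. (x - 5)*(x - 1) = 0, at x = 1, 5.
On [1, 5] the curve lies below the axis; ∫[1,5] (x**2 - 6*x + 5) dx = -32/3, giving area 32/3.

32/3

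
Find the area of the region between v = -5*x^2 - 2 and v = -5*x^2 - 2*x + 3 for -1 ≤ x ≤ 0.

On [-1, 0], (-5*x^2 - 2) - (-5*x^2 - 2*x + 3) = 2*x - 5 is ≤ 0 throughout, so the area is a single integral of |2*x - 5|.
∫[-1,0] (2*x - 5) dx = -6; the area of that piece is 6.

6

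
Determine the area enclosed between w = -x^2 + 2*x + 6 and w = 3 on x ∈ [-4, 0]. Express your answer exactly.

The difference (-x^2 + 2*x + 6) - (3) = -x^2 + 2*x + 3 changes sign at x = -1 inside [-4, 0], so split the integral there.
∫[-4,-1] (-x^2 + 2*x + 3) dx = -27; the area of that piece is 27.
∫[-1,0] (-x^2 + 2*x + 3) dx = 5/3.
Total area = 27 + 5/3 = 86/3.

86/3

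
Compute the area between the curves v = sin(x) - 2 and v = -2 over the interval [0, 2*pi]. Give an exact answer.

4

The difference (sin(x) - 2) - (-2) = sin(x) changes sign at x = pi inside [0, 2*pi], so split the integral there.
∫[0,pi] (sin(x)) dx = 2.
∫[pi,2*pi] (sin(x)) dx = -2; the area of that piece is 2.
Total area = 2 + 2 = 4.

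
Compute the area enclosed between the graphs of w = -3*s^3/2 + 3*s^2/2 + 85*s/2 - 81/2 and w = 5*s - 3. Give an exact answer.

506

Set the curves equal: -3*s^3/2 + 3*s^2/2 + 85*s/2 - 81/2 = 5*s - 3, so -3*s^3/2 + 3*s^2/2 + 75*s/2 - 75/2 = 0, which factors as -3*(s - 5)*(s - 1)*(s + 5)/2 = 0. The curves meet at s = -5, 1, 5.
On [-5, 1], w = 5*s - 3 is on top; that piece has area ∫[-5,1] (-(-3*s^3/2 + 3*s^2/2 + 75*s/2 - 75/2)) ds = 378.
On [1, 5], w = -3*s^3/2 + 3*s^2/2 + 85*s/2 - 81/2 is on top; that piece has area ∫[1,5] (-3*s^3/2 + 3*s^2/2 + 75*s/2 - 75/2) ds = 128.
Total enclosed area = 378 + 128 = 506.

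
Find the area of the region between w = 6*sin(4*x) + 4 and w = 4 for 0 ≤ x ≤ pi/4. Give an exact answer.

3

On [0, pi/4], (6*sin(4*x) + 4) - (4) = 6*sin(4*x) is ≥ 0 throughout, so the area is a single integral of |6*sin(4*x)|.
∫[0,pi/4] (6*sin(4*x)) dx = 3.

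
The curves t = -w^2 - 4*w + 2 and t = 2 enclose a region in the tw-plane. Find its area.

Both boundary curves give t as a function of w, so integrate with respect to w. Setting them equal: -w^2 - 4*w = 0, i.e. -w*(w + 4) = 0, so they meet at w = -4, 0.
For w in [-4, 0], t = -w^2 - 4*w + 2 is on the right; area = ∫[-4,0] (-w^2 - 4*w) dw = 32/3.

32/3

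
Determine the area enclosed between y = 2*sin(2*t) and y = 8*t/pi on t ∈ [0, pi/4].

1 - pi/4

On [0, pi/4], (2*sin(2*t)) - (8*t/pi) = -8*t/pi + 2*sin(2*t) is ≥ 0 throughout, so the area is a single integral of |-8*t/pi + 2*sin(2*t)|.
∫[0,pi/4] (-8*t/pi + 2*sin(2*t)) dt = 1 - pi/4.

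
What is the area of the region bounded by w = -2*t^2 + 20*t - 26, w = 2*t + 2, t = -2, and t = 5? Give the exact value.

The difference (-2*t^2 + 20*t - 26) - (2*t + 2) = -2*t^2 + 18*t - 28 changes sign at t = 2 inside [-2, 5], so split the integral there.
∫[-2,2] (-2*t^2 + 18*t - 28) dt = -368/3; the area of that piece is 368/3.
∫[2,5] (-2*t^2 + 18*t - 28) dt = 27.
Total area = 368/3 + 27 = 449/3.

449/3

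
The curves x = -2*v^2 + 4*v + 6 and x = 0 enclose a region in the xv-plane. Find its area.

64/3

Both boundary curves give x as a function of v, so integrate with respect to v. Setting them equal: -2*v^2 + 4*v + 6 = 0, i.e. -2*(v - 3)*(v + 1) = 0, so they meet at v = -1, 3.
For v in [-1, 3], x = -2*v^2 + 4*v + 6 is on the right; area = ∫[-1,3] (-2*v^2 + 4*v + 6) dv = 64/3.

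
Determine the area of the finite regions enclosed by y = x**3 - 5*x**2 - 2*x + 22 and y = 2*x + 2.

937/12

Set the curves equal: x**3 - 5*x**2 - 2*x + 22 = 2*x + 2, so x**3 - 5*x**2 - 4*x + 20 = 0, which factors as (x - 5)*(x - 2)*(x + 2) = 0. The curves meet at x = -2, 2, 5.
On [-2, 2], y = x**3 - 5*x**2 - 2*x + 22 is on top; that piece has area ∫[-2,2] (x**3 - 5*x**2 - 4*x + 20) dx = 160/3.
On [2, 5], y = 2*x + 2 is on top; that piece has area ∫[2,5] (-(x**3 - 5*x**2 - 4*x + 20)) dx = 99/4.
Total enclosed area = 160/3 + 99/4 = 937/12.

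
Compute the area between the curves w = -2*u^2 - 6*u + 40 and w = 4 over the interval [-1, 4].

111

The difference (-2*u^2 - 6*u + 40) - (4) = -2*u^2 - 6*u + 36 changes sign at u = 3 inside [-1, 4], so split the integral there.
∫[-1,3] (-2*u^2 - 6*u + 36) du = 304/3.
∫[3,4] (-2*u^2 - 6*u + 36) du = -29/3; the area of that piece is 29/3.
Total area = 304/3 + 29/3 = 111.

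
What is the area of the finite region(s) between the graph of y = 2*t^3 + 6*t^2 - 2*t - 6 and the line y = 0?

The curve meets the t-axis where 2*t^3 + 6*t^2 - 2*t - 6 = 0, i.e. 2*(t - 1)*(t + 1)*(t + 3) = 0, at t = -3, -1, 1.
On [-3, -1] the curve lies above the axis; ∫[-3,-1] (2*t^3 + 6*t^2 - 2*t - 6) dt = 8, giving area 8.
On [-1, 1] the curve lies below the axis; ∫[-1,1] (2*t^3 + 6*t^2 - 2*t - 6) dt = -8, giving area 8.
Total area = 8 + 8 = 16.

16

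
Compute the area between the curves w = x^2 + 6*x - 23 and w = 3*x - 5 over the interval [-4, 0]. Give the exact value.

On [-4, 0], (x^2 + 6*x - 23) - (3*x - 5) = x^2 + 3*x - 18 is ≤ 0 throughout, so the area is a single integral of |x^2 + 3*x - 18|.
∫[-4,0] (x^2 + 3*x - 18) dx = -224/3; the area of that piece is 224/3.

224/3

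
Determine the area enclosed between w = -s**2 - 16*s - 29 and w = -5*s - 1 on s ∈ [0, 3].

285/2

On [0, 3], (-s**2 - 16*s - 29) - (-5*s - 1) = -s**2 - 11*s - 28 is ≤ 0 throughout, so the area is a single integral of |-s**2 - 11*s - 28|.
∫[0,3] (-s**2 - 11*s - 28) ds = -285/2; the area of that piece is 285/2.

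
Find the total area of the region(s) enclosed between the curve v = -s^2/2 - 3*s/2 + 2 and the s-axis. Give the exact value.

125/12

The curve meets the s-axis where -s^2/2 - 3*s/2 + 2 = 0, i.e. -(s - 1)*(s + 4)/2 = 0, at s = -4, 1.
On [-4, 1] the curve lies above the axis; ∫[-4,1] (-s^2/2 - 3*s/2 + 2) ds = 125/12, giving area 125/12.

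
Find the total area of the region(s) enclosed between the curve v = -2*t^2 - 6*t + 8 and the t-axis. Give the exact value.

125/3

The curve meets the t-axis where -2*t^2 - 6*t + 8 = 0, i.e. -2*(t - 1)*(t + 4) = 0, at t = -4, 1.
On [-4, 1] the curve lies above the axis; ∫[-4,1] (-2*t^2 - 6*t + 8) dt = 125/3, giving area 125/3.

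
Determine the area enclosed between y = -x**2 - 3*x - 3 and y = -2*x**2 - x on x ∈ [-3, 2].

59/3

The difference (-x**2 - 3*x - 3) - (-2*x**2 - x) = x**2 - 2*x - 3 changes sign at x = -1 inside [-3, 2], so split the integral there.
∫[-3,-1] (x**2 - 2*x - 3) dx = 32/3.
∫[-1,2] (x**2 - 2*x - 3) dx = -9; the area of that piece is 9.
Total area = 32/3 + 9 = 59/3.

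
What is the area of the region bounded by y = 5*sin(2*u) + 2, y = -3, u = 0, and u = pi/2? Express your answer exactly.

5 + 5*pi/2

On [0, pi/2], (5*sin(2*u) + 2) - (-3) = 5*sin(2*u) + 5 is ≥ 0 throughout, so the area is a single integral of |5*sin(2*u) + 5|.
∫[0,pi/2] (5*sin(2*u) + 5) du = 5 + 5*pi/2.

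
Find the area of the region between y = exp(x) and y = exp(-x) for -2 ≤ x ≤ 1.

The difference (exp(x)) - (exp(-x)) = exp(x) - exp(-x) changes sign at x = 0 inside [-2, 1], so split the integral there.
∫[-2,0] (exp(x) - exp(-x)) dx = -exp(2) - exp(-2) + 2; the area of that piece is -2 + exp(-2) + exp(2).
∫[0,1] (exp(x) - exp(-x)) dx = -2 + exp(-1) + exp(1).
Total area = (-2 + exp(-2) + exp(2)) + (-2 + exp(-1) + exp(1)) = -4 + exp(-2) + exp(-1) + exp(1) + exp(2).

-4 + exp(-2) + exp(-1) + exp(1) + exp(2)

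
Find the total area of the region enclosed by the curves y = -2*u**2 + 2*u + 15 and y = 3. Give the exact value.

Set the curves equal: -2*u**2 + 2*u + 15 = 3, so -2*u**2 + 2*u + 12 = 0, which factors as -2*(u - 3)*(u + 2) = 0. The curves meet at u = -2, 3.
On [-2, 3], y = -2*u**2 + 2*u + 15 is on top; that piece has area ∫[-2,3] (-2*u**2 + 2*u + 12) du = 125/3.

125/3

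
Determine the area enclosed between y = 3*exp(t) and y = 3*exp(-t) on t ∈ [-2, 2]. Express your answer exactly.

The difference (3*exp(t)) - (3*exp(-t)) = 3*exp(t) - 3*exp(-t) changes sign at t = 0 inside [-2, 2], so split the integral there.
∫[-2,0] (3*exp(t) - 3*exp(-t)) dt = -3*exp(2) - 3*exp(-2) + 6; the area of that piece is -6 + 3*exp(-2) + 3*exp(2).
∫[0,2] (3*exp(t) - 3*exp(-t)) dt = -6 + 3*exp(-2) + 3*exp(2).
Total area = (-6 + 3*exp(-2) + 3*exp(2)) + (-6 + 3*exp(-2) + 3*exp(2)) = -12 + 6*exp(-2) + 6*exp(2).

-12 + 6*exp(-2) + 6*exp(2)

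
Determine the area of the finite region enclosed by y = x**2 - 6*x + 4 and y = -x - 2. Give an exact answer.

Set the curves equal: x**2 - 6*x + 4 = -x - 2, so x**2 - 5*x + 6 = 0, which factors as (x - 3)*(x - 2) = 0. The curves meet at x = 2, 3.
On [2, 3], y = -x - 2 is on top; that piece has area ∫[2,3] (-(x**2 - 5*x + 6)) dx = 1/6.

1/6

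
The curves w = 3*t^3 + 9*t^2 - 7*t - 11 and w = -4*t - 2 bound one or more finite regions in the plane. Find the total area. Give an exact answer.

24

Set the curves equal: 3*t^3 + 9*t^2 - 7*t - 11 = -4*t - 2, so 3*t^3 + 9*t^2 - 3*t - 9 = 0, which factors as 3*(t - 1)*(t + 1)*(t + 3) = 0. The curves meet at t = -3, -1, 1.
On [-3, -1], w = 3*t^3 + 9*t^2 - 7*t - 11 is on top; that piece has area ∫[-3,-1] (3*t^3 + 9*t^2 - 3*t - 9) dt = 12.
On [-1, 1], w = -4*t - 2 is on top; that piece has area ∫[-1,1] (-(3*t^3 + 9*t^2 - 3*t - 9)) dt = 12.
Total enclosed area = 12 + 12 = 24.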